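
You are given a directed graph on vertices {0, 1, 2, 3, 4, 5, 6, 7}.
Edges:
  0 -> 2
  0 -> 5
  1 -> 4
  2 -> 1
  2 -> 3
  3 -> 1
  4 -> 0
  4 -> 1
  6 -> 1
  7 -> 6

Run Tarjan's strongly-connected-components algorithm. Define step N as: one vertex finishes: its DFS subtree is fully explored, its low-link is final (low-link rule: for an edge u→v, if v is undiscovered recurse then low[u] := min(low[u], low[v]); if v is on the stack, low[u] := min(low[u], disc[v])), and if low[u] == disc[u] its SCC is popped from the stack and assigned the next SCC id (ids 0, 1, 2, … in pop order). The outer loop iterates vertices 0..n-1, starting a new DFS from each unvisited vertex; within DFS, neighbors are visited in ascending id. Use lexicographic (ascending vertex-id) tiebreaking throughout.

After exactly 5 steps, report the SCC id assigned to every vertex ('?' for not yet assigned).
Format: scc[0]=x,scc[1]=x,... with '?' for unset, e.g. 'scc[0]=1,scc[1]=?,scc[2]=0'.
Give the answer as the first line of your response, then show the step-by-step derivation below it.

scc[0]=?,scc[1]=?,scc[2]=?,scc[3]=?,scc[4]=?,scc[5]=0,scc[6]=?,scc[7]=?

step 1: low=(low[0]=0,low[1]=2,low[2]=1,low[3]=?,low[4]=0,low[5]=?,low[6]=?,low[7]=?); scc=(scc[0]=?,scc[1]=?,scc[2]=?,scc[3]=?,scc[4]=?,scc[5]=?,scc[6]=?,scc[7]=?)
step 2: low=(low[0]=0,low[1]=0,low[2]=1,low[3]=?,low[4]=0,low[5]=?,low[6]=?,low[7]=?); scc=(scc[0]=?,scc[1]=?,scc[2]=?,scc[3]=?,scc[4]=?,scc[5]=?,scc[6]=?,scc[7]=?)
step 3: low=(low[0]=0,low[1]=0,low[2]=0,low[3]=2,low[4]=0,low[5]=?,low[6]=?,low[7]=?); scc=(scc[0]=?,scc[1]=?,scc[2]=?,scc[3]=?,scc[4]=?,scc[5]=?,scc[6]=?,scc[7]=?)
step 4: low=(low[0]=0,low[1]=0,low[2]=0,low[3]=2,low[4]=0,low[5]=?,low[6]=?,low[7]=?); scc=(scc[0]=?,scc[1]=?,scc[2]=?,scc[3]=?,scc[4]=?,scc[5]=?,scc[6]=?,scc[7]=?)
step 5: low=(low[0]=0,low[1]=0,low[2]=0,low[3]=2,low[4]=0,low[5]=5,low[6]=?,low[7]=?); scc=(scc[0]=?,scc[1]=?,scc[2]=?,scc[3]=?,scc[4]=?,scc[5]=0,scc[6]=?,scc[7]=?)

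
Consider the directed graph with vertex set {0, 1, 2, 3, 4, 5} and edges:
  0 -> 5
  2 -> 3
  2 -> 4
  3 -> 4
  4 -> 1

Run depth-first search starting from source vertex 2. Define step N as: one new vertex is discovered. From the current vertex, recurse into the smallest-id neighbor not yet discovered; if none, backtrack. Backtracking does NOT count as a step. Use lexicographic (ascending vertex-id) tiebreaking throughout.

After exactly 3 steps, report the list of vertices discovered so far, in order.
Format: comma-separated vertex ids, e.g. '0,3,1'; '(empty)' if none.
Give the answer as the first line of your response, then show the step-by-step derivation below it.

2,3,4

step 1: discover 2; path=2; order=2
step 2: discover 3; path=2>3; order=2,3
step 3: discover 4; path=2>3>4; order=2,3,4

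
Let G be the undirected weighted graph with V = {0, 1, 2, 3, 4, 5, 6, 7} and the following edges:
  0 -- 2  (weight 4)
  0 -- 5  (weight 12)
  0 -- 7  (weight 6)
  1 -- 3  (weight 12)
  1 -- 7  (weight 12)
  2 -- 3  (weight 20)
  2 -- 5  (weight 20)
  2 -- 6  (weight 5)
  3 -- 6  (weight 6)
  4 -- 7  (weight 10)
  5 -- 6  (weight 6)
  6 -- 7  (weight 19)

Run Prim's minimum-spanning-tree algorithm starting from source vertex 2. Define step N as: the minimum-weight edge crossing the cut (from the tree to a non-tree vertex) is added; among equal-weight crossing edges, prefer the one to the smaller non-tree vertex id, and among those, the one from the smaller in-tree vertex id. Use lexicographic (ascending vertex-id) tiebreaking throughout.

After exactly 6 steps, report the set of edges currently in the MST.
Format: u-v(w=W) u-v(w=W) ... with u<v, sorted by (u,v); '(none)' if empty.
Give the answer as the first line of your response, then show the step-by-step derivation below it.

0-2(w=4) 0-7(w=6) 2-6(w=5) 3-6(w=6) 4-7(w=10) 5-6(w=6)

step 1: add edge 0-2 (w=4); MST = {0-2(w=4)}
step 2: add edge 2-6 (w=5); MST = {0-2(w=4) 2-6(w=5)}
step 3: add edge 3-6 (w=6); MST = {0-2(w=4) 2-6(w=5) 3-6(w=6)}
step 4: add edge 5-6 (w=6); MST = {0-2(w=4) 2-6(w=5) 3-6(w=6) 5-6(w=6)}
step 5: add edge 0-7 (w=6); MST = {0-2(w=4) 0-7(w=6) 2-6(w=5) 3-6(w=6) 5-6(w=6)}
step 6: add edge 4-7 (w=10); MST = {0-2(w=4) 0-7(w=6) 2-6(w=5) 3-6(w=6) 4-7(w=10) 5-6(w=6)}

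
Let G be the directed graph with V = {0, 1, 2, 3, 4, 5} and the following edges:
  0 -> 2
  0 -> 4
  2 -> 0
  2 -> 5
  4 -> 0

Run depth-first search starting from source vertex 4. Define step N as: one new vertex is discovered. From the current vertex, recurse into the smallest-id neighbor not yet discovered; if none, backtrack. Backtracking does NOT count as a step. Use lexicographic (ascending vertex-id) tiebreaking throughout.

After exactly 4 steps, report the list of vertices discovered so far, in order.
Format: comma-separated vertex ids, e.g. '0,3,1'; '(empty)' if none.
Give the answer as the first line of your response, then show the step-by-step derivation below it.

4,0,2,5

step 1: discover 4; path=4; order=4
step 2: discover 0; path=4>0; order=4,0
step 3: discover 2; path=4>0>2; order=4,0,2
step 4: discover 5; path=4>0>2>5; order=4,0,2,5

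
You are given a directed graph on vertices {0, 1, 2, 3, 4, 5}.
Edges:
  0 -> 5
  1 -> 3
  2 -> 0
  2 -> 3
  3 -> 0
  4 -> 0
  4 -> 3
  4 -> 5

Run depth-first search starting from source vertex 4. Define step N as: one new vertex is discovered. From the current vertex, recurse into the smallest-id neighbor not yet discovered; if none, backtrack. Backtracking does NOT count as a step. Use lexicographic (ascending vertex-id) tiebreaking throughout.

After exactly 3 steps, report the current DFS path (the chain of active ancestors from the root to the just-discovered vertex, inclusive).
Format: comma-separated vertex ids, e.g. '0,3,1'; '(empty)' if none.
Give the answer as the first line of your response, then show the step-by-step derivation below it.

4,0,5

step 1: discover 4; path=4; order=4
step 2: discover 0; path=4>0; order=4,0
step 3: discover 5; path=4>0>5; order=4,0,5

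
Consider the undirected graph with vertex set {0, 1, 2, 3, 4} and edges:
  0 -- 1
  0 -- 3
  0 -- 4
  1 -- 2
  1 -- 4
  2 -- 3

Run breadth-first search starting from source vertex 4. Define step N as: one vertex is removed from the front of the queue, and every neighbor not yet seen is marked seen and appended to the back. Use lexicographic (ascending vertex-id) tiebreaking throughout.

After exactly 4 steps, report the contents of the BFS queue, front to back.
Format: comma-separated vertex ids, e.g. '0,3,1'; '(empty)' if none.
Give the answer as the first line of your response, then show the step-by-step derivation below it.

2

step 1: dequeue 4; queue=[0,1]; order=4
step 2: dequeue 0; queue=[1,3]; order=4,0
step 3: dequeue 1; queue=[3,2]; order=4,0,1
step 4: dequeue 3; queue=[2]; order=4,0,1,3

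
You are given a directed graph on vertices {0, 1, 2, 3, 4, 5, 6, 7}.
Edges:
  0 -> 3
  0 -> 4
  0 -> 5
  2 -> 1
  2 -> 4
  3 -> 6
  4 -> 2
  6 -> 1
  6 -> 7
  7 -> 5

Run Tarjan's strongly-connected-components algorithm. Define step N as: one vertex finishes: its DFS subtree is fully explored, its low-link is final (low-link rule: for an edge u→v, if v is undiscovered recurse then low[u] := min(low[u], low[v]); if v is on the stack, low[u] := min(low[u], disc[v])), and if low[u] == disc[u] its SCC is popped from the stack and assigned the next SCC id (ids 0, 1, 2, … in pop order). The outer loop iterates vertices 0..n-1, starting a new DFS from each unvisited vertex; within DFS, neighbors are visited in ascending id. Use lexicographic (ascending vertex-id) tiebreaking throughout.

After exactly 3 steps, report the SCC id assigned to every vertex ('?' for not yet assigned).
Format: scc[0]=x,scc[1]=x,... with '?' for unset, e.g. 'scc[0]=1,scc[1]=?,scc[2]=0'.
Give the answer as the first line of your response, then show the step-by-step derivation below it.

scc[0]=?,scc[1]=0,scc[2]=?,scc[3]=?,scc[4]=?,scc[5]=1,scc[6]=?,scc[7]=2

step 1: low=(low[0]=0,low[1]=3,low[2]=?,low[3]=1,low[4]=?,low[5]=?,low[6]=2,low[7]=?); scc=(scc[0]=?,scc[1]=0,scc[2]=?,scc[3]=?,scc[4]=?,scc[5]=?,scc[6]=?,scc[7]=?)
step 2: low=(low[0]=0,low[1]=3,low[2]=?,low[3]=1,low[4]=?,low[5]=5,low[6]=2,low[7]=4); scc=(scc[0]=?,scc[1]=0,scc[2]=?,scc[3]=?,scc[4]=?,scc[5]=1,scc[6]=?,scc[7]=?)
step 3: low=(low[0]=0,low[1]=3,low[2]=?,low[3]=1,low[4]=?,low[5]=5,low[6]=2,low[7]=4); scc=(scc[0]=?,scc[1]=0,scc[2]=?,scc[3]=?,scc[4]=?,scc[5]=1,scc[6]=?,scc[7]=2)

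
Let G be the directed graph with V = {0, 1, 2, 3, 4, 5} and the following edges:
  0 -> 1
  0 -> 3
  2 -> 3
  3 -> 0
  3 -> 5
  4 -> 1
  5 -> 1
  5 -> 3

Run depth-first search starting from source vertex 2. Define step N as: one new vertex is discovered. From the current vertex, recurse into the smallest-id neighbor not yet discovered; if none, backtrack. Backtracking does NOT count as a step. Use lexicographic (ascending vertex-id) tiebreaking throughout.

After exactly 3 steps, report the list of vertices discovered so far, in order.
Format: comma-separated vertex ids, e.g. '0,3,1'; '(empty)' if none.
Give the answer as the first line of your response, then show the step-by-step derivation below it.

2,3,0

step 1: discover 2; path=2; order=2
step 2: discover 3; path=2>3; order=2,3
step 3: discover 0; path=2>3>0; order=2,3,0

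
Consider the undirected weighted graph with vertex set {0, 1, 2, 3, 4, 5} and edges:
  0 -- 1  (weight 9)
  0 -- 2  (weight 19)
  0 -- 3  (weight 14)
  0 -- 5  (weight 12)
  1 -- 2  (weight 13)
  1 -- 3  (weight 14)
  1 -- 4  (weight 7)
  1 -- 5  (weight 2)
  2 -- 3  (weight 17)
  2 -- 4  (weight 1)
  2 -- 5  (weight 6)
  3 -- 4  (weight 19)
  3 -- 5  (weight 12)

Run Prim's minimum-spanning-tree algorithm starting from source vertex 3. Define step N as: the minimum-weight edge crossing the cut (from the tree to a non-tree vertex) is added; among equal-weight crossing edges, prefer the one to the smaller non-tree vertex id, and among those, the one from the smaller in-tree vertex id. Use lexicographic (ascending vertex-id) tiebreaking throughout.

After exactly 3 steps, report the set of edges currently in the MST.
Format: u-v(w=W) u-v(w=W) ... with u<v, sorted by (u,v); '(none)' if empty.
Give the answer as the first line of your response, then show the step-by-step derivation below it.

1-5(w=2) 2-5(w=6) 3-5(w=12)

step 1: add edge 3-5 (w=12); MST = {3-5(w=12)}
step 2: add edge 1-5 (w=2); MST = {1-5(w=2) 3-5(w=12)}
step 3: add edge 2-5 (w=6); MST = {1-5(w=2) 2-5(w=6) 3-5(w=12)}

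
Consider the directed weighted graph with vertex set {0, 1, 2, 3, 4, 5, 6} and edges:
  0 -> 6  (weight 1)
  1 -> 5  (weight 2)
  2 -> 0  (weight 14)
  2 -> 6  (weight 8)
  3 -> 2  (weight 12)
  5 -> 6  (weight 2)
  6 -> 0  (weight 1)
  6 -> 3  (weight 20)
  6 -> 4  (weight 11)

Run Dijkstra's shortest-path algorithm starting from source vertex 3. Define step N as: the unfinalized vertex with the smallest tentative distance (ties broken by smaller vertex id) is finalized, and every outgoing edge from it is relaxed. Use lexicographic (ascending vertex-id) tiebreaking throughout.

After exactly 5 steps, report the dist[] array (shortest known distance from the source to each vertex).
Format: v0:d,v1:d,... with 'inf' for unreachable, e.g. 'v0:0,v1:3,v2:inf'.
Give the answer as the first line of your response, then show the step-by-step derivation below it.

v0:21,v1:inf,v2:12,v3:0,v4:31,v5:inf,v6:20

step 1: dist = v0:inf,v1:inf,v2:12,v3:0,v4:inf,v5:inf,v6:inf
step 2: dist = v0:26,v1:inf,v2:12,v3:0,v4:inf,v5:inf,v6:20
step 3: dist = v0:21,v1:inf,v2:12,v3:0,v4:31,v5:inf,v6:20
step 4: dist = v0:21,v1:inf,v2:12,v3:0,v4:31,v5:inf,v6:20
step 5: dist = v0:21,v1:inf,v2:12,v3:0,v4:31,v5:inf,v6:20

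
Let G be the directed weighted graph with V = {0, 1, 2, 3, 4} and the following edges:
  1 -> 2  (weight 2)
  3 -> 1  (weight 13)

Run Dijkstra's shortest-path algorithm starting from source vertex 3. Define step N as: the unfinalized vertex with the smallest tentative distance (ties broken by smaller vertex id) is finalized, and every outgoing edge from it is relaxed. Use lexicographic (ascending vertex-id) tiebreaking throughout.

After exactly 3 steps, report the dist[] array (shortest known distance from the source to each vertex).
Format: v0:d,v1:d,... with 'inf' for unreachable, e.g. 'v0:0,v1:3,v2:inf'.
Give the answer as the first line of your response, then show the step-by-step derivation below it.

v0:inf,v1:13,v2:15,v3:0,v4:inf

step 1: dist = v0:inf,v1:13,v2:inf,v3:0,v4:inf
step 2: dist = v0:inf,v1:13,v2:15,v3:0,v4:inf
step 3: dist = v0:inf,v1:13,v2:15,v3:0,v4:inf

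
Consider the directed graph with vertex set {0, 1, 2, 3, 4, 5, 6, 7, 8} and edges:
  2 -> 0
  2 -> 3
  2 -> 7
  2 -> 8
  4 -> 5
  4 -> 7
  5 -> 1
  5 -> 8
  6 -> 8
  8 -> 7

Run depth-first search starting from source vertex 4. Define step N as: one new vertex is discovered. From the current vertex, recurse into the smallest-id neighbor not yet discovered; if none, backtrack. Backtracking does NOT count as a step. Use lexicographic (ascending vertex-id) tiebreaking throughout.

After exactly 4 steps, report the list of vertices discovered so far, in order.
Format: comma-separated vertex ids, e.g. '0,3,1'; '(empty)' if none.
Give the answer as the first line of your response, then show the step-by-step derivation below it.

4,5,1,8

step 1: discover 4; path=4; order=4
step 2: discover 5; path=4>5; order=4,5
step 3: discover 1; path=4>5>1; order=4,5,1
step 4: discover 8; path=4>5>8; order=4,5,1,8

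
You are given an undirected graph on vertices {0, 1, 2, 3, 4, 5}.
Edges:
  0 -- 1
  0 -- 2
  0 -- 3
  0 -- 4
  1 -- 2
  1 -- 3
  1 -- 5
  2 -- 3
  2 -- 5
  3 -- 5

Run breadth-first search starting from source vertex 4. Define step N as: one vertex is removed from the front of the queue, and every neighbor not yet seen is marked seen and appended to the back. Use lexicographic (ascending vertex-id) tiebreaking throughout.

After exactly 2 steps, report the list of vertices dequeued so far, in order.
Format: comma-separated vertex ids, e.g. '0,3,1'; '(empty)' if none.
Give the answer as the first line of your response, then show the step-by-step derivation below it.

4,0

step 1: dequeue 4; queue=[0]; order=4
step 2: dequeue 0; queue=[1,2,3]; order=4,0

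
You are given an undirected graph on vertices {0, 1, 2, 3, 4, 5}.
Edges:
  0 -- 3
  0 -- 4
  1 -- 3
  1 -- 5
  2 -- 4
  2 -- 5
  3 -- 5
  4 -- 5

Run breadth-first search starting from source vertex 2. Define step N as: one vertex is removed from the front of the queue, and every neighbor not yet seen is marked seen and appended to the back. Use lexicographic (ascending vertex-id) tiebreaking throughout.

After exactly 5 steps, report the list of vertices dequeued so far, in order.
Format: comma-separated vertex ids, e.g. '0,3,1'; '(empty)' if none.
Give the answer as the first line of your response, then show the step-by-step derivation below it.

2,4,5,0,1

step 1: dequeue 2; queue=[4,5]; order=2
step 2: dequeue 4; queue=[5,0]; order=2,4
step 3: dequeue 5; queue=[0,1,3]; order=2,4,5
step 4: dequeue 0; queue=[1,3]; order=2,4,5,0
step 5: dequeue 1; queue=[3]; order=2,4,5,0,1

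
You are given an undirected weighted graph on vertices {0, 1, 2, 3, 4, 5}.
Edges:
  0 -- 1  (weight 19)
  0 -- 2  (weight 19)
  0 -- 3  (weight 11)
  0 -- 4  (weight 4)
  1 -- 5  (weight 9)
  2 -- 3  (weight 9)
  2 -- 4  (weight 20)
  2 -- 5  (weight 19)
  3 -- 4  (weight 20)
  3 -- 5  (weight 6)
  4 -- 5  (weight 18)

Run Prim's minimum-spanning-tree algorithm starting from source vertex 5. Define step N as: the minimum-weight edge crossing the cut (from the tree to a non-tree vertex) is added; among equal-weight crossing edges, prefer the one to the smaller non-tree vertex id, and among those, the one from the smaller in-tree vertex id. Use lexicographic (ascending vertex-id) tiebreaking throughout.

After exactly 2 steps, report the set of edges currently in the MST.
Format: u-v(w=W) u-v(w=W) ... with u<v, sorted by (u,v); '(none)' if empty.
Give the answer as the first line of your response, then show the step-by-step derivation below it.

1-5(w=9) 3-5(w=6)

step 1: add edge 3-5 (w=6); MST = {3-5(w=6)}
step 2: add edge 1-5 (w=9); MST = {1-5(w=9) 3-5(w=6)}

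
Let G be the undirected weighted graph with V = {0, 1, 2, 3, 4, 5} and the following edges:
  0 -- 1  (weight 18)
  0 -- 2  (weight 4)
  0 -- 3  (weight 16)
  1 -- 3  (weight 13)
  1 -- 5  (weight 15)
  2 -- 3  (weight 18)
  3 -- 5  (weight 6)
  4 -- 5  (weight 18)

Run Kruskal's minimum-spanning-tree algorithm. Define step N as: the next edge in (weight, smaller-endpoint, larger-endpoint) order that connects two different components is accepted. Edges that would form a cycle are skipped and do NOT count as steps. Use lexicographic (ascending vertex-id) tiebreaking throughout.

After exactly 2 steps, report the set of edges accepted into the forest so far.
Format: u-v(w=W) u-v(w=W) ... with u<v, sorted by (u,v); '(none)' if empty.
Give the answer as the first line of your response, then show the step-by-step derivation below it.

0-2(w=4) 3-5(w=6)

step 1: add edge 0-2 (w=4); MST = {0-2(w=4)}
step 2: add edge 3-5 (w=6); MST = {0-2(w=4) 3-5(w=6)}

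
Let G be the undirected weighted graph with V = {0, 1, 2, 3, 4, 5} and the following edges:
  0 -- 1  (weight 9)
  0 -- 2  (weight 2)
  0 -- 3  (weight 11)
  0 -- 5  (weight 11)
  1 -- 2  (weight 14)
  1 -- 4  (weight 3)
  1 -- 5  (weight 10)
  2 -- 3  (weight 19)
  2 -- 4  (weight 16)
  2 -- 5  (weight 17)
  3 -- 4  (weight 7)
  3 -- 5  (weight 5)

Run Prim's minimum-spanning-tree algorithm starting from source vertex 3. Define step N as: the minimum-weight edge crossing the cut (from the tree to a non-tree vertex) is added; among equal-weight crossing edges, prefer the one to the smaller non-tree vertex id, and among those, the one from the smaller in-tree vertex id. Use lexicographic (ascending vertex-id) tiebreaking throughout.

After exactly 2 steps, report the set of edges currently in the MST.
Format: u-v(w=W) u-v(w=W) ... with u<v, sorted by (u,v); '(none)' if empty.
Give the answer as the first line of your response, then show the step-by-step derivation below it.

3-4(w=7) 3-5(w=5)

step 1: add edge 3-5 (w=5); MST = {3-5(w=5)}
step 2: add edge 3-4 (w=7); MST = {3-4(w=7) 3-5(w=5)}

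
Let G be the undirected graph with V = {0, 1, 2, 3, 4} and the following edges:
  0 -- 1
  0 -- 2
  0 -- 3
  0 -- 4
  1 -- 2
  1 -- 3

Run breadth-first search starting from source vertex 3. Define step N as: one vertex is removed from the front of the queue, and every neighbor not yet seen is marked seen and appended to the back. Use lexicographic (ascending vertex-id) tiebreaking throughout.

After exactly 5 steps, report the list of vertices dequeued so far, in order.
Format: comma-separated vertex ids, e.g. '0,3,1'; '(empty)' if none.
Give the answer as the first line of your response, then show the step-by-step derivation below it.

3,0,1,2,4

step 1: dequeue 3; queue=[0,1]; order=3
step 2: dequeue 0; queue=[1,2,4]; order=3,0
step 3: dequeue 1; queue=[2,4]; order=3,0,1
step 4: dequeue 2; queue=[4]; order=3,0,1,2
step 5: dequeue 4; queue=[(empty)]; order=3,0,1,2,4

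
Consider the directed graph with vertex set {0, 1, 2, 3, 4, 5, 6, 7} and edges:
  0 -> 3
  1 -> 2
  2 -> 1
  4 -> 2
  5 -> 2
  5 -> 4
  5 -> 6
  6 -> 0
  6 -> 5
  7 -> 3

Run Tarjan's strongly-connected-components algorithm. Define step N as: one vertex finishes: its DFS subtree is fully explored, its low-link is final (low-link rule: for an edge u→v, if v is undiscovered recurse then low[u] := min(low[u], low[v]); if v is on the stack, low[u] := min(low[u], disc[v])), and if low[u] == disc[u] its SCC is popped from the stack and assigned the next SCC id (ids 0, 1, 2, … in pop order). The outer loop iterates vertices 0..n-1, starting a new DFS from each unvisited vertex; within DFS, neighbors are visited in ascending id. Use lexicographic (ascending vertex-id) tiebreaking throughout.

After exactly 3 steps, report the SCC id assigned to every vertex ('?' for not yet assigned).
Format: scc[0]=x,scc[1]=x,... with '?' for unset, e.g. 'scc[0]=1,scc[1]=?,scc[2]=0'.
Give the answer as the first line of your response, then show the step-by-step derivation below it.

scc[0]=1,scc[1]=?,scc[2]=?,scc[3]=0,scc[4]=?,scc[5]=?,scc[6]=?,scc[7]=?

step 1: low=(low[0]=0,low[1]=?,low[2]=?,low[3]=1,low[4]=?,low[5]=?,low[6]=?,low[7]=?); scc=(scc[0]=?,scc[1]=?,scc[2]=?,scc[3]=0,scc[4]=?,scc[5]=?,scc[6]=?,scc[7]=?)
step 2: low=(low[0]=0,low[1]=?,low[2]=?,low[3]=1,low[4]=?,low[5]=?,low[6]=?,low[7]=?); scc=(scc[0]=1,scc[1]=?,scc[2]=?,scc[3]=0,scc[4]=?,scc[5]=?,scc[6]=?,scc[7]=?)
step 3: low=(low[0]=0,low[1]=2,low[2]=2,low[3]=1,low[4]=?,low[5]=?,low[6]=?,low[7]=?); scc=(scc[0]=1,scc[1]=?,scc[2]=?,scc[3]=0,scc[4]=?,scc[5]=?,scc[6]=?,scc[7]=?)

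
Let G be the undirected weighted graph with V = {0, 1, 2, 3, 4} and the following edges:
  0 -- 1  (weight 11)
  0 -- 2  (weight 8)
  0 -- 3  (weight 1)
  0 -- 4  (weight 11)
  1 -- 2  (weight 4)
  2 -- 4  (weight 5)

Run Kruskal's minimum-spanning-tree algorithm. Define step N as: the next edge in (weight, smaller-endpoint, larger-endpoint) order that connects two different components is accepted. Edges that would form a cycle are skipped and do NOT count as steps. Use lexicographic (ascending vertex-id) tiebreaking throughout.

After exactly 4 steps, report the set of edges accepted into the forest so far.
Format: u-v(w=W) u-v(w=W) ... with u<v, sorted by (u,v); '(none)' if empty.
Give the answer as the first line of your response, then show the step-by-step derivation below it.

0-2(w=8) 0-3(w=1) 1-2(w=4) 2-4(w=5)

step 1: add edge 0-3 (w=1); MST = {0-3(w=1)}
step 2: add edge 1-2 (w=4); MST = {0-3(w=1) 1-2(w=4)}
step 3: add edge 2-4 (w=5); MST = {0-3(w=1) 1-2(w=4) 2-4(w=5)}
step 4: add edge 0-2 (w=8); MST = {0-2(w=8) 0-3(w=1) 1-2(w=4) 2-4(w=5)}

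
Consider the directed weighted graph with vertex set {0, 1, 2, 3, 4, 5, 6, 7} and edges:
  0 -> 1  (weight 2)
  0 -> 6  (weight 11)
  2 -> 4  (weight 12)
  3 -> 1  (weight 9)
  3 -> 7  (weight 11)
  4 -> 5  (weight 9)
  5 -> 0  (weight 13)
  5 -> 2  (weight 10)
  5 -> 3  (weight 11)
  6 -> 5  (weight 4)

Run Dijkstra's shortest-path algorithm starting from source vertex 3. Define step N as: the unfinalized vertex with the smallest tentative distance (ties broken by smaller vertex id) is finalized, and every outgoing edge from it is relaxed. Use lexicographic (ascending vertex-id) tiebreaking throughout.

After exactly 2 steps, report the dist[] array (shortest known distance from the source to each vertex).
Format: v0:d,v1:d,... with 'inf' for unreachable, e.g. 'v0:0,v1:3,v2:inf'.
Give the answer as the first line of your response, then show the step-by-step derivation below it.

v0:inf,v1:9,v2:inf,v3:0,v4:inf,v5:inf,v6:inf,v7:11

step 1: dist = v0:inf,v1:9,v2:inf,v3:0,v4:inf,v5:inf,v6:inf,v7:11
step 2: dist = v0:inf,v1:9,v2:inf,v3:0,v4:inf,v5:inf,v6:inf,v7:11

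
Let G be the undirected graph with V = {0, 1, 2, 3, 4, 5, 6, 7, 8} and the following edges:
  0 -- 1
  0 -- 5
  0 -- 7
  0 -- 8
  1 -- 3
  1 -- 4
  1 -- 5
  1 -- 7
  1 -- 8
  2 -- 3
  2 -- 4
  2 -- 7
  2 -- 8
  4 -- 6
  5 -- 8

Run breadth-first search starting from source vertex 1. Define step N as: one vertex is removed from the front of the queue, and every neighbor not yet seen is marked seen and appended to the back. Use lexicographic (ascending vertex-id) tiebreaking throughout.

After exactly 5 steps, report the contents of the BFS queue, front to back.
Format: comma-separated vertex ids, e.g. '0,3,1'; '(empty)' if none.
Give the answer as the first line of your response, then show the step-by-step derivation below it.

7,8,2,6

step 1: dequeue 1; queue=[0,3,4,5,7,8]; order=1
step 2: dequeue 0; queue=[3,4,5,7,8]; order=1,0
step 3: dequeue 3; queue=[4,5,7,8,2]; order=1,0,3
step 4: dequeue 4; queue=[5,7,8,2,6]; order=1,0,3,4
step 5: dequeue 5; queue=[7,8,2,6]; order=1,0,3,4,5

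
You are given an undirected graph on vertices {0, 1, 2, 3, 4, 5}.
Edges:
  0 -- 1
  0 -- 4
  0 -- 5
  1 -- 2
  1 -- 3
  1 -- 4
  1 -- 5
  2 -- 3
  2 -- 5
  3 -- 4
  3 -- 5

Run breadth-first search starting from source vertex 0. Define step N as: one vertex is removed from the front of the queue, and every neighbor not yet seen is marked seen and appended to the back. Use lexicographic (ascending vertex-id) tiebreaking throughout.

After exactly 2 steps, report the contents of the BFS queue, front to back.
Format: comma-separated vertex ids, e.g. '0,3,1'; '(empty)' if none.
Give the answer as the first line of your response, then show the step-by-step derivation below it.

4,5,2,3

step 1: dequeue 0; queue=[1,4,5]; order=0
step 2: dequeue 1; queue=[4,5,2,3]; order=0,1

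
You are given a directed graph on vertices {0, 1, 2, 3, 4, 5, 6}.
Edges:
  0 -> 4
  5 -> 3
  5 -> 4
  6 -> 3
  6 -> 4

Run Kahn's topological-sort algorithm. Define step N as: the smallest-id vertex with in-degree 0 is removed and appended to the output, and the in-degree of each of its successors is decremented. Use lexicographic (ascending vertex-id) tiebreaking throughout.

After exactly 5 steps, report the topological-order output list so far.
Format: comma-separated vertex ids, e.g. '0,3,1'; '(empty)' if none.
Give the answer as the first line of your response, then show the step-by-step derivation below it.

0,1,2,5,6

step 1: output 0; order=[0]; indeg=(0,0,0,2,2,0,0)
step 2: output 1; order=[0,1]; indeg=(0,0,0,2,2,0,0)
step 3: output 2; order=[0,1,2]; indeg=(0,0,0,2,2,0,0)
step 4: output 5; order=[0,1,2,5]; indeg=(0,0,0,1,1,0,0)
step 5: output 6; order=[0,1,2,5,6]; indeg=(0,0,0,0,0,0,0)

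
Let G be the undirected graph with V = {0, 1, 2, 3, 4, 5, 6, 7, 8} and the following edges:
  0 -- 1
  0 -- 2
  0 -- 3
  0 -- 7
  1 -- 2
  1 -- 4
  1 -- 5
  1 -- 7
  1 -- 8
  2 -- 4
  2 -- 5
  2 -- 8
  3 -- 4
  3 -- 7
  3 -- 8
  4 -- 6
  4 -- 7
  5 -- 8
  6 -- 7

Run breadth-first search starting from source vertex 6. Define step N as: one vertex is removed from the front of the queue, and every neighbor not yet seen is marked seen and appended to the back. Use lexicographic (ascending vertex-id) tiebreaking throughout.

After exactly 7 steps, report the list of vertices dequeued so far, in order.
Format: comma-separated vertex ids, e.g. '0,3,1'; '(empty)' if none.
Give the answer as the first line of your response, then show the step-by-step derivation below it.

6,4,7,1,2,3,0

step 1: dequeue 6; queue=[4,7]; order=6
step 2: dequeue 4; queue=[7,1,2,3]; order=6,4
step 3: dequeue 7; queue=[1,2,3,0]; order=6,4,7
step 4: dequeue 1; queue=[2,3,0,5,8]; order=6,4,7,1
step 5: dequeue 2; queue=[3,0,5,8]; order=6,4,7,1,2
step 6: dequeue 3; queue=[0,5,8]; order=6,4,7,1,2,3
step 7: dequeue 0; queue=[5,8]; order=6,4,7,1,2,3,0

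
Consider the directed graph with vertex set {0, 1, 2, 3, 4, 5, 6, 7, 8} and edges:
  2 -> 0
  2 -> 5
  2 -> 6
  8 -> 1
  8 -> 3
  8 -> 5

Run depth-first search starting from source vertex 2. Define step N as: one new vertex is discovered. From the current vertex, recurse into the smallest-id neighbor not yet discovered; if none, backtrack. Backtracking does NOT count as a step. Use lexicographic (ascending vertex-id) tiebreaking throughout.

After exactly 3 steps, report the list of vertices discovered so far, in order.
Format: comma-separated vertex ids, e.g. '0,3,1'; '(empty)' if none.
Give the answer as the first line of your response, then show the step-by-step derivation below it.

2,0,5

step 1: discover 2; path=2; order=2
step 2: discover 0; path=2>0; order=2,0
step 3: discover 5; path=2>5; order=2,0,5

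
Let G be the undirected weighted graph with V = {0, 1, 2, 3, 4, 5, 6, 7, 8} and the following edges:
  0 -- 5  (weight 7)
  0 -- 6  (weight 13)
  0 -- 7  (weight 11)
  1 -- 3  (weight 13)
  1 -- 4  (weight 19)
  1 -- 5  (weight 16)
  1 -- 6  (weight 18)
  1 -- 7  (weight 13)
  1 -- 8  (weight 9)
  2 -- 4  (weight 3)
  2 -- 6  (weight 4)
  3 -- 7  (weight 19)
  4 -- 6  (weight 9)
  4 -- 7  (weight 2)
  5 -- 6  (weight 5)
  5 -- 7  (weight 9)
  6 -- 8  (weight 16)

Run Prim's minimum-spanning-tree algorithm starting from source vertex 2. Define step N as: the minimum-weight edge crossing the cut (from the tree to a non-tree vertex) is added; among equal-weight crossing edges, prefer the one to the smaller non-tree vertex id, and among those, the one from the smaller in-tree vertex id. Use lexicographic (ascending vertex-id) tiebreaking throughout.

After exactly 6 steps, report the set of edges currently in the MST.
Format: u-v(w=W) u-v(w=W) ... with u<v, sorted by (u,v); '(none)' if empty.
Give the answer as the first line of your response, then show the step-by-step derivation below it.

0-5(w=7) 1-7(w=13) 2-4(w=3) 2-6(w=4) 4-7(w=2) 5-6(w=5)

step 1: add edge 2-4 (w=3); MST = {2-4(w=3)}
step 2: add edge 4-7 (w=2); MST = {2-4(w=3) 4-7(w=2)}
step 3: add edge 2-6 (w=4); MST = {2-4(w=3) 2-6(w=4) 4-7(w=2)}
step 4: add edge 5-6 (w=5); MST = {2-4(w=3) 2-6(w=4) 4-7(w=2) 5-6(w=5)}
step 5: add edge 0-5 (w=7); MST = {0-5(w=7) 2-4(w=3) 2-6(w=4) 4-7(w=2) 5-6(w=5)}
step 6: add edge 1-7 (w=13); MST = {0-5(w=7) 1-7(w=13) 2-4(w=3) 2-6(w=4) 4-7(w=2) 5-6(w=5)}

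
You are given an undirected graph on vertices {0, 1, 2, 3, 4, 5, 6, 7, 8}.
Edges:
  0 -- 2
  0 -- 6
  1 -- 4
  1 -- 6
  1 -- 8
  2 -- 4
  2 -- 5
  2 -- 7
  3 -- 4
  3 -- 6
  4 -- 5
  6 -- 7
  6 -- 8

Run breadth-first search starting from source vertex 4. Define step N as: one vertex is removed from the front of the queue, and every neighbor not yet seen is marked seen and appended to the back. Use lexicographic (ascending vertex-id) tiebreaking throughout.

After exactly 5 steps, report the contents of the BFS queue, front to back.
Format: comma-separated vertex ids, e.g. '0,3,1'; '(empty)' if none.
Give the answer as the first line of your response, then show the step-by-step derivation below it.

6,8,0,7

step 1: dequeue 4; queue=[1,2,3,5]; order=4
step 2: dequeue 1; queue=[2,3,5,6,8]; order=4,1
step 3: dequeue 2; queue=[3,5,6,8,0,7]; order=4,1,2
step 4: dequeue 3; queue=[5,6,8,0,7]; order=4,1,2,3
step 5: dequeue 5; queue=[6,8,0,7]; order=4,1,2,3,5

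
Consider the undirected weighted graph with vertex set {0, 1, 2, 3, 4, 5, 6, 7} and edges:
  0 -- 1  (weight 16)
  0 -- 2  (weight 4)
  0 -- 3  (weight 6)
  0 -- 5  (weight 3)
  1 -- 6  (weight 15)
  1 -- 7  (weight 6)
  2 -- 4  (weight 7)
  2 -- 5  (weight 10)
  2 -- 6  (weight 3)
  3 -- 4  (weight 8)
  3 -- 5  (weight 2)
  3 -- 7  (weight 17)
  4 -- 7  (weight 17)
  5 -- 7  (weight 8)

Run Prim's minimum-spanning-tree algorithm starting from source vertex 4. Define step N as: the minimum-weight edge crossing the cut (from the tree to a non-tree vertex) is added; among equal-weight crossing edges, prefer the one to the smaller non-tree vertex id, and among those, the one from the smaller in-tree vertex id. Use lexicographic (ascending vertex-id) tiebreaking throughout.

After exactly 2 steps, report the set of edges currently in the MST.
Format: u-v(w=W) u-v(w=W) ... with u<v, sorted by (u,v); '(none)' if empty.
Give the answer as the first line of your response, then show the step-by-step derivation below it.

2-4(w=7) 2-6(w=3)

step 1: add edge 2-4 (w=7); MST = {2-4(w=7)}
step 2: add edge 2-6 (w=3); MST = {2-4(w=7) 2-6(w=3)}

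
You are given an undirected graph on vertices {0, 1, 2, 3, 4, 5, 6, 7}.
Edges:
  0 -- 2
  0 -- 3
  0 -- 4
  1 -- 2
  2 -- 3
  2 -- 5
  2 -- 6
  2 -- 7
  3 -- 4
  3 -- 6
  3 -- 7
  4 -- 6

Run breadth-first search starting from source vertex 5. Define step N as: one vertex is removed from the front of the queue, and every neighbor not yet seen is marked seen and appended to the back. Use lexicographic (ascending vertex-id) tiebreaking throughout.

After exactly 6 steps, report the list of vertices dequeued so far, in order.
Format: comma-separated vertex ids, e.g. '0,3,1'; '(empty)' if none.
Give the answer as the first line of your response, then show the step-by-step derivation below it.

5,2,0,1,3,6

step 1: dequeue 5; queue=[2]; order=5
step 2: dequeue 2; queue=[0,1,3,6,7]; order=5,2
step 3: dequeue 0; queue=[1,3,6,7,4]; order=5,2,0
step 4: dequeue 1; queue=[3,6,7,4]; order=5,2,0,1
step 5: dequeue 3; queue=[6,7,4]; order=5,2,0,1,3
step 6: dequeue 6; queue=[7,4]; order=5,2,0,1,3,6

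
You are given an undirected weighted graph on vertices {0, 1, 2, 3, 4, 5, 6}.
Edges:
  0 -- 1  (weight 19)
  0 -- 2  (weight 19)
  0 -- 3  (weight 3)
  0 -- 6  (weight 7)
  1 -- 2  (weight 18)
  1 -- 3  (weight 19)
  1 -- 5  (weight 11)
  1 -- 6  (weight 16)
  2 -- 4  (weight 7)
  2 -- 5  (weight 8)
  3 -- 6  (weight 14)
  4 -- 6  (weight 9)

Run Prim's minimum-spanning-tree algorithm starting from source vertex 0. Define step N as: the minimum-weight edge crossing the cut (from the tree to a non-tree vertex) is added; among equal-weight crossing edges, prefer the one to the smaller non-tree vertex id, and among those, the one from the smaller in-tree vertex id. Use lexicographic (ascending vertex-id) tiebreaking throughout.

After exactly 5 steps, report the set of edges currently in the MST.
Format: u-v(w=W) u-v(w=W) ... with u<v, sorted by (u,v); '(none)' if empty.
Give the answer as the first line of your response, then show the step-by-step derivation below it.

0-3(w=3) 0-6(w=7) 2-4(w=7) 2-5(w=8) 4-6(w=9)

step 1: add edge 0-3 (w=3); MST = {0-3(w=3)}
step 2: add edge 0-6 (w=7); MST = {0-3(w=3) 0-6(w=7)}
step 3: add edge 4-6 (w=9); MST = {0-3(w=3) 0-6(w=7) 4-6(w=9)}
step 4: add edge 2-4 (w=7); MST = {0-3(w=3) 0-6(w=7) 2-4(w=7) 4-6(w=9)}
step 5: add edge 2-5 (w=8); MST = {0-3(w=3) 0-6(w=7) 2-4(w=7) 2-5(w=8) 4-6(w=9)}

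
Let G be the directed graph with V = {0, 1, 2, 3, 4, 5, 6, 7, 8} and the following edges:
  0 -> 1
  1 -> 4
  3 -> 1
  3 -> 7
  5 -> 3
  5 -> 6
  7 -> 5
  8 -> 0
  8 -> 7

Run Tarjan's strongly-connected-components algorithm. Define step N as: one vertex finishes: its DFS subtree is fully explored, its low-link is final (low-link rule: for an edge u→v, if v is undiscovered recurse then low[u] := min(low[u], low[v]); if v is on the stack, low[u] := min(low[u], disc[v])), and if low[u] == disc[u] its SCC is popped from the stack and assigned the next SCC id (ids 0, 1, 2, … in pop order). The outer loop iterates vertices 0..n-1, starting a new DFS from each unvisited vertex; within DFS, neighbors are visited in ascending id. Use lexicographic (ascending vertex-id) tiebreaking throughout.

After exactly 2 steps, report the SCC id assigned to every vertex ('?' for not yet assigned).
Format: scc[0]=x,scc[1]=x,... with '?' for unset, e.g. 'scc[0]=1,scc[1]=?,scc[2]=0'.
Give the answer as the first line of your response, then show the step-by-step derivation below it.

scc[0]=?,scc[1]=1,scc[2]=?,scc[3]=?,scc[4]=0,scc[5]=?,scc[6]=?,scc[7]=?,scc[8]=?

step 1: low=(low[0]=0,low[1]=1,low[2]=?,low[3]=?,low[4]=2,low[5]=?,low[6]=?,low[7]=?,low[8]=?); scc=(scc[0]=?,scc[1]=?,scc[2]=?,scc[3]=?,scc[4]=0,scc[5]=?,scc[6]=?,scc[7]=?,scc[8]=?)
step 2: low=(low[0]=0,low[1]=1,low[2]=?,low[3]=?,low[4]=2,low[5]=?,low[6]=?,low[7]=?,low[8]=?); scc=(scc[0]=?,scc[1]=1,scc[2]=?,scc[3]=?,scc[4]=0,scc[5]=?,scc[6]=?,scc[7]=?,scc[8]=?)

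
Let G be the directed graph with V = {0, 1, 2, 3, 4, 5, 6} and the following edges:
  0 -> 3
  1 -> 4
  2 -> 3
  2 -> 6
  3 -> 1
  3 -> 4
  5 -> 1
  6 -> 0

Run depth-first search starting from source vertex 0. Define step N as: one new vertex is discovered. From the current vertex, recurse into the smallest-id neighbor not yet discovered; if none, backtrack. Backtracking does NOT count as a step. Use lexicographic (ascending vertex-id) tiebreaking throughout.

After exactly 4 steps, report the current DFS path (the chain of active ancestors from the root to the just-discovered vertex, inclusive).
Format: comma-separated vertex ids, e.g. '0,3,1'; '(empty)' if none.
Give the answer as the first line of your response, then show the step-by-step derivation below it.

0,3,1,4

step 1: discover 0; path=0; order=0
step 2: discover 3; path=0>3; order=0,3
step 3: discover 1; path=0>3>1; order=0,3,1
step 4: discover 4; path=0>3>1>4; order=0,3,1,4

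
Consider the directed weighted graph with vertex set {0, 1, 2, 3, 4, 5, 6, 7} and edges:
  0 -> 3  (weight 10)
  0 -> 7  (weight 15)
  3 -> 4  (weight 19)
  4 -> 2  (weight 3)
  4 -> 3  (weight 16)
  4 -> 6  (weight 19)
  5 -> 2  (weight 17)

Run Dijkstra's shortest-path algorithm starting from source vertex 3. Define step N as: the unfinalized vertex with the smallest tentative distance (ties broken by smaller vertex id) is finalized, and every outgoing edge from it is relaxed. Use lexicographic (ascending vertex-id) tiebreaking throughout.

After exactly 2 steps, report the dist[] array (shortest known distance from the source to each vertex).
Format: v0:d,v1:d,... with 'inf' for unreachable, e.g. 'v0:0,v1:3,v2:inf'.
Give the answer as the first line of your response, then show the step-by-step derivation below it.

v0:inf,v1:inf,v2:22,v3:0,v4:19,v5:inf,v6:38,v7:inf

step 1: dist = v0:inf,v1:inf,v2:inf,v3:0,v4:19,v5:inf,v6:inf,v7:inf
step 2: dist = v0:inf,v1:inf,v2:22,v3:0,v4:19,v5:inf,v6:38,v7:inf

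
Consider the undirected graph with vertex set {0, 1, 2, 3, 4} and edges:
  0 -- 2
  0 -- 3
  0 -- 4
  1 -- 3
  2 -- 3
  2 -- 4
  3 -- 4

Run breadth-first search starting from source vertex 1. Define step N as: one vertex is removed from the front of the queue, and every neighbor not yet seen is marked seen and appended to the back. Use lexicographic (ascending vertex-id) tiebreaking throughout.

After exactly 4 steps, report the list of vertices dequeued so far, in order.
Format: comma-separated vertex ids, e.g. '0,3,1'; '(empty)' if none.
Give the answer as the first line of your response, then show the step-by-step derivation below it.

1,3,0,2

step 1: dequeue 1; queue=[3]; order=1
step 2: dequeue 3; queue=[0,2,4]; order=1,3
step 3: dequeue 0; queue=[2,4]; order=1,3,0
step 4: dequeue 2; queue=[4]; order=1,3,0,2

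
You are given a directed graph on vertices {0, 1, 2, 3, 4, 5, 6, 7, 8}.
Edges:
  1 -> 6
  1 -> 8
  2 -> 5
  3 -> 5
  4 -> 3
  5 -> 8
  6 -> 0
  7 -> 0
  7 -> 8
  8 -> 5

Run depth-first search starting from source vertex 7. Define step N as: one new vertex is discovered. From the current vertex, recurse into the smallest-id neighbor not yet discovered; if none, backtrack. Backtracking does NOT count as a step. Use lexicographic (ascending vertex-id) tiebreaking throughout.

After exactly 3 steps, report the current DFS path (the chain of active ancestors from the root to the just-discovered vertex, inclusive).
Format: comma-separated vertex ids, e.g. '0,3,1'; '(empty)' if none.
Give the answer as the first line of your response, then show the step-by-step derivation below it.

7,8

step 1: discover 7; path=7; order=7
step 2: discover 0; path=7>0; order=7,0
step 3: discover 8; path=7>8; order=7,0,8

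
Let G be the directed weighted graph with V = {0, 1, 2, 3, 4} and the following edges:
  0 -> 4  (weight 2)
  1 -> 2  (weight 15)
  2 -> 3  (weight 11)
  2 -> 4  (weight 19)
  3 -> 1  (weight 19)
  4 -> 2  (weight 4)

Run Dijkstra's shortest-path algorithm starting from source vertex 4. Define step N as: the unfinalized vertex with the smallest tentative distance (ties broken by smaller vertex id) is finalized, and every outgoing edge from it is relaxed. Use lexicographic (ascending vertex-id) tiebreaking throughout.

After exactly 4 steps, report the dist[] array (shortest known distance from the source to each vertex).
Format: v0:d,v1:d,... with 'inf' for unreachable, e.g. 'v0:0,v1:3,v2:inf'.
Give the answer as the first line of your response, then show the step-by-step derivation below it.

v0:inf,v1:34,v2:4,v3:15,v4:0

step 1: dist = v0:inf,v1:inf,v2:4,v3:inf,v4:0
step 2: dist = v0:inf,v1:inf,v2:4,v3:15,v4:0
step 3: dist = v0:inf,v1:34,v2:4,v3:15,v4:0
step 4: dist = v0:inf,v1:34,v2:4,v3:15,v4:0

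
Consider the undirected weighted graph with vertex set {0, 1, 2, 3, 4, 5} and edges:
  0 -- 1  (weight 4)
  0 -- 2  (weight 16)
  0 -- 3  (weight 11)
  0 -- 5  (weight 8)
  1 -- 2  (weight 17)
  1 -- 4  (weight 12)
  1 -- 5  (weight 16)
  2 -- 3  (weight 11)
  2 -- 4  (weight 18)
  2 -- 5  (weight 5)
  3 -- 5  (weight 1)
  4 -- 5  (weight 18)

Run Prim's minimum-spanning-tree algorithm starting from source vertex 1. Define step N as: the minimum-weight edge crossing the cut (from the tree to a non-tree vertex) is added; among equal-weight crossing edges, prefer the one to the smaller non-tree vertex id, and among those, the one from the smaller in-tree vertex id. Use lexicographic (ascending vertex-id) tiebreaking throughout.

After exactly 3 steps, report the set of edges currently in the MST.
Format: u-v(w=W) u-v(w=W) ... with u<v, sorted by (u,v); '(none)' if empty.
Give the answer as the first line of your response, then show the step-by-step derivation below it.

0-1(w=4) 0-5(w=8) 3-5(w=1)

step 1: add edge 0-1 (w=4); MST = {0-1(w=4)}
step 2: add edge 0-5 (w=8); MST = {0-1(w=4) 0-5(w=8)}
step 3: add edge 3-5 (w=1); MST = {0-1(w=4) 0-5(w=8) 3-5(w=1)}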